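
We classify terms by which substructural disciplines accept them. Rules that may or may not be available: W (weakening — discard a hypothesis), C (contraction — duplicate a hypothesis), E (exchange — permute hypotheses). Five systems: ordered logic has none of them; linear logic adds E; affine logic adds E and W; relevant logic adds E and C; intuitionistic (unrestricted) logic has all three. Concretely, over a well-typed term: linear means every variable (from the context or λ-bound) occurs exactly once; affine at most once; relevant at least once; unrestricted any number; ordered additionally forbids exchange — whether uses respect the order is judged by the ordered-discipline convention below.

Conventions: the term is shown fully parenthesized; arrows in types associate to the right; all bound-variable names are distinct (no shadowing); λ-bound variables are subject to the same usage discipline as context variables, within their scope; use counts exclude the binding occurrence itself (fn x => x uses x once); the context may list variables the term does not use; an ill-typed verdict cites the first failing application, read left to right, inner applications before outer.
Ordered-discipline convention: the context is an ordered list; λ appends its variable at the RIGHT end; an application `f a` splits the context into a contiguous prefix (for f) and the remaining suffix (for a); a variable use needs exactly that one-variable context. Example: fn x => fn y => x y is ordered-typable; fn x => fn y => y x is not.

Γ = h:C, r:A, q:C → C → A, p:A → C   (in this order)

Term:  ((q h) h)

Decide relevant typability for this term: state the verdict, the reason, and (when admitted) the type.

no — needs weakening: r, p unused
usage: h=2; r=0; q=1; p=0
use order (left to right): q, h, h
typing: ✓ — A
across the five disciplines: ordered ✗ · linear ✗ · affine ✗ · relevant ✗ · unrestricted ✓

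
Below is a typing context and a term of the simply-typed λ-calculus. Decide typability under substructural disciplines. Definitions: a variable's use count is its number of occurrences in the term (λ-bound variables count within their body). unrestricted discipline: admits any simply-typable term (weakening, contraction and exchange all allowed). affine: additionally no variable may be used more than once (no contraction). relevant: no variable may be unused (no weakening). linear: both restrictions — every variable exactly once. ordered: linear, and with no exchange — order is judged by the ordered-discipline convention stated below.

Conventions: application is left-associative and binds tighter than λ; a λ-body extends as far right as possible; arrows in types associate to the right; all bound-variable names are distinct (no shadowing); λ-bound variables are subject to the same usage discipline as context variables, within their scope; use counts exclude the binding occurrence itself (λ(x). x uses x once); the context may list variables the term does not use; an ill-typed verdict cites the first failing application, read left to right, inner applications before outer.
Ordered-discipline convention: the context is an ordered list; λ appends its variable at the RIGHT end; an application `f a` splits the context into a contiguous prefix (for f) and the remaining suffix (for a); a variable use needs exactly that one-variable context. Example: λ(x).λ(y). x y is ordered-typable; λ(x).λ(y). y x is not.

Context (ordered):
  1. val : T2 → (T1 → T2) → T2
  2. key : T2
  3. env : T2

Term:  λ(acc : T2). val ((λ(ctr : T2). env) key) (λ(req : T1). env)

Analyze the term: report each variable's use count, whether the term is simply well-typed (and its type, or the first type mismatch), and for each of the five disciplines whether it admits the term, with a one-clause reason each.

use counts: val ×1, key ×1, env ×2, acc (λ-bound) ×0, ctr (λ-bound) ×0, req (λ-bound) ×0
left-to-right use order: val, env, key, env
typing: well-typed at T2 → T2
ordered ✗ (repeated use of env ×2; acc, ctr, req left unused)
linear ✗ (repeated use of env ×2; acc, ctr, req left unused)
affine ✗ (repeated use of env ×2)
relevant ✗ (acc, ctr, req left unused)
unrestricted ✓ (simply typable at T2 → T2; W, C, E all held)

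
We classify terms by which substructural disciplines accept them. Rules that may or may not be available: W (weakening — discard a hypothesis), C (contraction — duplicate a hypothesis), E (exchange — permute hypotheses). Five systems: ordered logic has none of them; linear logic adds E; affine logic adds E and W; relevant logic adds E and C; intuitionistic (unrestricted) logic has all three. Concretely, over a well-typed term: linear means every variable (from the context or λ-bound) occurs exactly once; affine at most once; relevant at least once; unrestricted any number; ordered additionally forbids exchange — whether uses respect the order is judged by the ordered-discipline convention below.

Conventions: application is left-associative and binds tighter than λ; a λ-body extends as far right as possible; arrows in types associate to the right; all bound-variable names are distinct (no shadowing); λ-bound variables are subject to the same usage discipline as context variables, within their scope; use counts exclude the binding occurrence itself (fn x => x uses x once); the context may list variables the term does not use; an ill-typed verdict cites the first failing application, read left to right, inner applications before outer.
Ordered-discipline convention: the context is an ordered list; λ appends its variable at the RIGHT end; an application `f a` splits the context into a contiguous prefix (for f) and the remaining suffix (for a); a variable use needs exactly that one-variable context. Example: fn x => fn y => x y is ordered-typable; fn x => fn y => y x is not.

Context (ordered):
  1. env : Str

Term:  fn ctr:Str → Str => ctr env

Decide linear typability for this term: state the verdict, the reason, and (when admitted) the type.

yes — single use per variable (env, ctr); term : (Str → Str) → Str
variable uses: env: 1; ctr (λ-bound): 1
uses in reading order: ctr, env
typing: ✓ — (Str → Str) → Str
all disciplines: ordered ✗, linear ✓, affine ✓, relevant ✓, unrestricted ✓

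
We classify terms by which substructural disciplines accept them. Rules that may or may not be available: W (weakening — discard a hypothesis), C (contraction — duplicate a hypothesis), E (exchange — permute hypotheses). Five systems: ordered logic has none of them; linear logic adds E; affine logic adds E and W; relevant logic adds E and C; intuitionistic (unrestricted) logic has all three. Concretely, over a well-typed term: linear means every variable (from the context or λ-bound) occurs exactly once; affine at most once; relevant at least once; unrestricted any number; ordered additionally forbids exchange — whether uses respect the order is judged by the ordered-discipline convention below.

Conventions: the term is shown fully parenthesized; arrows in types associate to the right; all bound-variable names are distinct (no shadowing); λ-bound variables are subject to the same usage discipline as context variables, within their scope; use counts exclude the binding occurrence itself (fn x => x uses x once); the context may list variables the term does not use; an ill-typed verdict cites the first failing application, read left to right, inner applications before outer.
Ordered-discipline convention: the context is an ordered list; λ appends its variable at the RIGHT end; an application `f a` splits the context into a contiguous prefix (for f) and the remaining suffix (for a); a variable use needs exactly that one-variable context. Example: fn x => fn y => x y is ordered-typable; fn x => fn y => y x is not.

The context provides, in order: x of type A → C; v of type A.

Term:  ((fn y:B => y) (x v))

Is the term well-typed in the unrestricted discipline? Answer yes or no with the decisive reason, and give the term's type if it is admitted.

no — the type mismatch rejects it
usage: x=1, v=1, y (bound)=1
order of uses: y, x, v
typing: ill-typed: a function awaiting B gets C
summary: ordered ✗, linear ✗, affine ✗, relevant ✗, unrestricted ✗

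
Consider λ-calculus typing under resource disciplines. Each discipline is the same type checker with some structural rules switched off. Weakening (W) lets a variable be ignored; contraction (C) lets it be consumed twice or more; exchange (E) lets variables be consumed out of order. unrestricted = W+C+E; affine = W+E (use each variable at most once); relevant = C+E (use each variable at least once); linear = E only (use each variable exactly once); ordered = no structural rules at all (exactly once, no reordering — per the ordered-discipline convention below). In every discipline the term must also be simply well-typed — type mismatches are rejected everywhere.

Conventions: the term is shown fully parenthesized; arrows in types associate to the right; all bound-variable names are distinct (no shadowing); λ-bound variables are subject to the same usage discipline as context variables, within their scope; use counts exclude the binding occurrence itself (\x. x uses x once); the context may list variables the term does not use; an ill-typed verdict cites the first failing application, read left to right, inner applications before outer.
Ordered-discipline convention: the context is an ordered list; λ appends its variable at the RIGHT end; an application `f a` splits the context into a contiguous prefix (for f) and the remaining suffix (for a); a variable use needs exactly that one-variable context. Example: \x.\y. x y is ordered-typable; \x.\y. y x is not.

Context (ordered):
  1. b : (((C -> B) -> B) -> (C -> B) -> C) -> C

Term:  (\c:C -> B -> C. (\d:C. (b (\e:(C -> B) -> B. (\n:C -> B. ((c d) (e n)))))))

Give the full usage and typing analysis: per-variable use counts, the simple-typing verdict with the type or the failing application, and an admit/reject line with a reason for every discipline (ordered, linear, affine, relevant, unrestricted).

counts: b: 1×, c (bound): 1×, d (bound): 1×, e (bound): 1×, n (bound): 1×
order of uses: b, c, d, e, n
typing: the term checks, with type (C -> B -> C) -> C -> C
ordered: ✓ — single-use (b, c, d, e, n), ordered derivation ok
linear: ✓ — exactly-once usage across b, c, d, e, n
affine: ✓ — at most one use each (b, c, d, e, n)
relevant: ✓ — at least one use each (b, c, d, e, n)
unrestricted: ✓ — typability at (C -> B -> C) -> C -> C is all that's needed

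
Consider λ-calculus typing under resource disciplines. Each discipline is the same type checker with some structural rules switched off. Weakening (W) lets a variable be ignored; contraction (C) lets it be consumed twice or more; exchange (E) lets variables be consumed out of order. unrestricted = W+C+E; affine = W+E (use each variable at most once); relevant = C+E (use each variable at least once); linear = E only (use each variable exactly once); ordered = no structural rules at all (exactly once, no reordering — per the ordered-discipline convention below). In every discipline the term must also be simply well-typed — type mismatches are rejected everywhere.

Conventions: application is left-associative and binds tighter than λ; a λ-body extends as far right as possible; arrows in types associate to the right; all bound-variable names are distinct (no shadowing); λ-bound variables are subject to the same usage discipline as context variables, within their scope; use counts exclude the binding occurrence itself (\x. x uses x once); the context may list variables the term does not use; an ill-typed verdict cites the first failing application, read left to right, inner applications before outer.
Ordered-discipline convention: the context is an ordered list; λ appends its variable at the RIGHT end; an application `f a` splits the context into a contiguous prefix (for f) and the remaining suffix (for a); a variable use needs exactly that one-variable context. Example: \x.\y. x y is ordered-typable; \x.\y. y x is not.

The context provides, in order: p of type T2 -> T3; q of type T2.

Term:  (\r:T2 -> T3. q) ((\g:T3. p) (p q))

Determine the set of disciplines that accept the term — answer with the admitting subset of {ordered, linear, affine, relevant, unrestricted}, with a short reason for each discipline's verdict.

admitted by: unrestricted
counts: p: 2×, q: 2×, r (λ-bound): 0×, g (λ-bound): 0×
uses in reading order: q, p, p, q
typing: the term checks, with type T2
ordered ✗ (needs contraction — p ×2, q ×2; unused: r, g — weakening required)
linear ✗ (needs contraction — p ×2, q ×2; unused: r, g — weakening required)
affine ✗ (needs contraction — p ×2, q ×2)
relevant ✗ (unused: r, g — weakening required)
unrestricted ✓ (well-typed at T2; no restrictions here)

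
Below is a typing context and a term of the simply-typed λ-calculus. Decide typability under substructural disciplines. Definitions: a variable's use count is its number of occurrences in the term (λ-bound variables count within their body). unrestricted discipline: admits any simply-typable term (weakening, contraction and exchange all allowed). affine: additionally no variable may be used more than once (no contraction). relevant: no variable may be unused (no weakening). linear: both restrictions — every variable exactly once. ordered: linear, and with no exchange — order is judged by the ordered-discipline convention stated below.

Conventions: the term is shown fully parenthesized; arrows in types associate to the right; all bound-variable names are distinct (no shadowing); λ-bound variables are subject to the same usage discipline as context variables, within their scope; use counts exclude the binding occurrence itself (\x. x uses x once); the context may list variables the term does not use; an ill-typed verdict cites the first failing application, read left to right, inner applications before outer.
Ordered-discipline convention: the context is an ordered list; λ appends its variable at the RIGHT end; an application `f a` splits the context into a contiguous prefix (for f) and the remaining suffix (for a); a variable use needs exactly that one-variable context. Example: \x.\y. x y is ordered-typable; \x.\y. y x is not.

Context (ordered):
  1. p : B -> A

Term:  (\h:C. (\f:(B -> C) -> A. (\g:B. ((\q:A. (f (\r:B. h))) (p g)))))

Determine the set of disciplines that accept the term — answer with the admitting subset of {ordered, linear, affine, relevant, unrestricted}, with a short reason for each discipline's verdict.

admitted by: affine, unrestricted
use counts: p: 1, h (bound): 1, f (bound): 1, g (bound): 1, q (bound): 0, r (bound): 0
use order (left to right): f, h, p, g
typing: well-typed — term : C -> ((B -> C) -> A) -> B -> A
ordered: ✗ — q, r left unused
linear: ✗ — q, r left unused
affine: ✓ — at most one use each (p, h, f, g, q, r)
relevant: ✗ — q, r left unused
unrestricted: ✓ — well-typed at C -> ((B -> C) -> A) -> B -> A; no restrictions here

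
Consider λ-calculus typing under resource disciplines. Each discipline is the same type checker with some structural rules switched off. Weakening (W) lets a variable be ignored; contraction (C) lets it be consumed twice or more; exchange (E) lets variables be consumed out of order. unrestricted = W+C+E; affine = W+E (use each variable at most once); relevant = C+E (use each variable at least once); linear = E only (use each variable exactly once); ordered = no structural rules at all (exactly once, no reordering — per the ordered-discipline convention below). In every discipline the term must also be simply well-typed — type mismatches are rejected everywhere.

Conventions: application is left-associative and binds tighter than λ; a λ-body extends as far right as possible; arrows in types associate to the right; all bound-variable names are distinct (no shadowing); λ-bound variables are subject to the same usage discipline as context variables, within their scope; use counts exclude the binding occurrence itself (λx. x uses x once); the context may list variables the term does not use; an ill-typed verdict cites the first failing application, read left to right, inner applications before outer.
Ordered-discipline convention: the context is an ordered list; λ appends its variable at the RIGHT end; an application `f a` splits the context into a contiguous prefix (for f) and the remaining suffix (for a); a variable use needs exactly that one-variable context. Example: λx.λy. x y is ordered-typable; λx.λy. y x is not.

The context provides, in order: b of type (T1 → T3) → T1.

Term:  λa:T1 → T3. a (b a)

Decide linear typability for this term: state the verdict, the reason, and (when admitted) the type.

no — uses contraction: a ×2
usage: b: 1×; a (bound): 2×
uses in reading order: a, b, a
typing: ✓ — (T1 → T3) → T3
per-discipline verdicts: ordered ✗; linear ✗; affine ✗; relevant ✓; unrestricted ✓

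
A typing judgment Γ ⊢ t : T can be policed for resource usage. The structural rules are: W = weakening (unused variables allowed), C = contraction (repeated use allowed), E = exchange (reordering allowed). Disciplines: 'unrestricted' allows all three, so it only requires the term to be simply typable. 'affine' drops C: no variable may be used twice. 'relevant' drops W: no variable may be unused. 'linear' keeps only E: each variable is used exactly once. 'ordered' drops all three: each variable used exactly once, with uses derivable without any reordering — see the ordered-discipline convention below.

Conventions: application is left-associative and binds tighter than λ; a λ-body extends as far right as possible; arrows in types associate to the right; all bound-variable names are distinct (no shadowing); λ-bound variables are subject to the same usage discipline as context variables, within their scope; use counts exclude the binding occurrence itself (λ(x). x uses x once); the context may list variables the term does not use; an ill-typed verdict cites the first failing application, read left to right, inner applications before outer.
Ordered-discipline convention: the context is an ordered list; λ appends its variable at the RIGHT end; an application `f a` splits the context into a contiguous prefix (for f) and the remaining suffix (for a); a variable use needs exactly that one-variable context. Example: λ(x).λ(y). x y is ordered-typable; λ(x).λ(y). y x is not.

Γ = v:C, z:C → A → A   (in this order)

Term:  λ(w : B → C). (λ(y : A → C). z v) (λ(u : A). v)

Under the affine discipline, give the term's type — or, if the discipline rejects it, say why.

not well-typed under affine — needs contraction — v ×2
use counts: v: 2×; z: 1×; w (λ-bound): 0×; y (λ-bound): 0×; u (λ-bound): 0×
order of uses: z, v, v
typing: well-typed — term : (B → C) → A → A
per-discipline verdicts: ordered ✗ | linear ✗ | affine ✗ | relevant ✗ | unrestricted ✓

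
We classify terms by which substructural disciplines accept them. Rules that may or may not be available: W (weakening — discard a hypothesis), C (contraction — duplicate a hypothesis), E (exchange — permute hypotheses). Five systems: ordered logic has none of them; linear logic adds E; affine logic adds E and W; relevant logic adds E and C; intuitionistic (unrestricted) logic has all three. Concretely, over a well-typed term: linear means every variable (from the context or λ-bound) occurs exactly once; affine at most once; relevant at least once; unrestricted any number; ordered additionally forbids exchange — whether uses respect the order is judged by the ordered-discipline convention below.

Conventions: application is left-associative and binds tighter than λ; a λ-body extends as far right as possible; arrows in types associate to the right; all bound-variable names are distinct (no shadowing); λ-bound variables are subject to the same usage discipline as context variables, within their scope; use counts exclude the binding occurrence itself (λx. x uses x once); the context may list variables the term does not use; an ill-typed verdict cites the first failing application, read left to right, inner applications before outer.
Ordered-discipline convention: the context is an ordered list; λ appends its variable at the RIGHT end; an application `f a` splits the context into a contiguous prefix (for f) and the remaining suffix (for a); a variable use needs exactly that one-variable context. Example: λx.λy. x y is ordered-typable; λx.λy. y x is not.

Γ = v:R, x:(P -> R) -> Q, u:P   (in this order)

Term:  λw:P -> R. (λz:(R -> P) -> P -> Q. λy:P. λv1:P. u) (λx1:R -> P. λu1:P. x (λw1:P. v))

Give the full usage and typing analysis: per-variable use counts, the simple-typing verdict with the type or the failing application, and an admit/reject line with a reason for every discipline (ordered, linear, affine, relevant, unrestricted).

variable uses: v: 1; x: 1; u: 1; w (bound): 0; z (bound): 0; y (bound): 0; v1 (bound): 0; x1 (bound): 0; u1 (bound): 0; w1 (bound): 0
left-to-right use order: u, x, v
typing: ✓ — (P -> R) -> P -> P -> P
ordered ✗ (unused: w, z, y, v1, x1, u1, w1 — weakening required)
linear ✗ (unused: w, z, y, v1, x1, u1, w1 — weakening required)
affine ✓ (none of v, x, u, w, z, y, v1, x1, u1, w1 used more than once)
relevant ✗ (unused: w, z, y, v1, x1, u1, w1 — weakening required)
unrestricted ✓ (simply typable at (P -> R) -> P -> P -> P; W, C, E all held)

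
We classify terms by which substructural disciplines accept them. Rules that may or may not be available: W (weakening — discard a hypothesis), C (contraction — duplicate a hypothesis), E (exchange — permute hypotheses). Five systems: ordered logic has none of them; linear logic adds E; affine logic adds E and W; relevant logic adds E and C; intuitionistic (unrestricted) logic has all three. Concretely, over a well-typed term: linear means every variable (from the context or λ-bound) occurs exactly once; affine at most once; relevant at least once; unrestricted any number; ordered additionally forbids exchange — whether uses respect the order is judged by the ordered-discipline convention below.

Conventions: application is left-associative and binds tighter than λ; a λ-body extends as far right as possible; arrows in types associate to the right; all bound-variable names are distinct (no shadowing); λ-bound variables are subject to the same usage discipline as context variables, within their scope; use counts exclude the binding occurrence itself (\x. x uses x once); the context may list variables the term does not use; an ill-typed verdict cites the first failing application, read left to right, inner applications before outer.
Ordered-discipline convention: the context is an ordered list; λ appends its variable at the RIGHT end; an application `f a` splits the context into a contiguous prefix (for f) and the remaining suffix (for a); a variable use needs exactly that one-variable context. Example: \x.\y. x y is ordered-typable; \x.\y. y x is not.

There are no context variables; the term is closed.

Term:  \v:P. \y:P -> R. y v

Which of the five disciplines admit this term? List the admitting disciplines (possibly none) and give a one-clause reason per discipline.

accepted by: linear, affine, relevant, unrestricted
use counts: v [bound]: 1, y [bound]: 1
left-to-right use order: y, v
typing: the term checks, with type P -> (P -> R) -> R
ordered: ✗ — use order y, v needs exchange
linear: ✓ — exactly-once usage across v, y
affine: ✓ — v, y: no repeats, contraction unneeded
relevant: ✓ — v, y: all used, weakening unneeded
unrestricted: ✓ — simply typable at P -> (P -> R) -> R; W, C, E all held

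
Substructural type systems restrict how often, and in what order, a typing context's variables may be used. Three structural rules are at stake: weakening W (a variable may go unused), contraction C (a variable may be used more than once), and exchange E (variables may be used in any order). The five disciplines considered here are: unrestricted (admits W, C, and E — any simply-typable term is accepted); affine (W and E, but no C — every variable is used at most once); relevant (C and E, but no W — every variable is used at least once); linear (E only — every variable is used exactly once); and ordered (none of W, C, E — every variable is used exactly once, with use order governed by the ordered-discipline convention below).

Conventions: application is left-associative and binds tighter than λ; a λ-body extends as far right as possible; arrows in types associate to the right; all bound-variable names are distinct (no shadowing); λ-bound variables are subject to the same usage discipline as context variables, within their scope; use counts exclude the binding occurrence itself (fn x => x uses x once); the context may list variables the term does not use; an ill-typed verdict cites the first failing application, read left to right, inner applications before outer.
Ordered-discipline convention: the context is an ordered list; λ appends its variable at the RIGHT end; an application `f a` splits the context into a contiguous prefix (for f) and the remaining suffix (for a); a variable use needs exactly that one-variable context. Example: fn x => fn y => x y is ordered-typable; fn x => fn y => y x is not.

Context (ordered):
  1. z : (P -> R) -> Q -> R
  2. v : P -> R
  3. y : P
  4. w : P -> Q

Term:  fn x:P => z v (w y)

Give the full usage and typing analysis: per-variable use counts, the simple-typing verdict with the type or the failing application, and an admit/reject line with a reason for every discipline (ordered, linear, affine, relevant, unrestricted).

variable uses: z: 1, v: 1, y: 1, w: 1, x (λ-bound): 0
use order (left to right): z, v, w, y
typing: ✓ — P -> R
ordered: ✗ — x left unused
linear: ✗ — x left unused
affine: ✓ — no duplicate uses among z, v, y, w, x
relevant: ✗ — x left unused
unrestricted: ✓ — type-checks (P -> R) and nothing is barred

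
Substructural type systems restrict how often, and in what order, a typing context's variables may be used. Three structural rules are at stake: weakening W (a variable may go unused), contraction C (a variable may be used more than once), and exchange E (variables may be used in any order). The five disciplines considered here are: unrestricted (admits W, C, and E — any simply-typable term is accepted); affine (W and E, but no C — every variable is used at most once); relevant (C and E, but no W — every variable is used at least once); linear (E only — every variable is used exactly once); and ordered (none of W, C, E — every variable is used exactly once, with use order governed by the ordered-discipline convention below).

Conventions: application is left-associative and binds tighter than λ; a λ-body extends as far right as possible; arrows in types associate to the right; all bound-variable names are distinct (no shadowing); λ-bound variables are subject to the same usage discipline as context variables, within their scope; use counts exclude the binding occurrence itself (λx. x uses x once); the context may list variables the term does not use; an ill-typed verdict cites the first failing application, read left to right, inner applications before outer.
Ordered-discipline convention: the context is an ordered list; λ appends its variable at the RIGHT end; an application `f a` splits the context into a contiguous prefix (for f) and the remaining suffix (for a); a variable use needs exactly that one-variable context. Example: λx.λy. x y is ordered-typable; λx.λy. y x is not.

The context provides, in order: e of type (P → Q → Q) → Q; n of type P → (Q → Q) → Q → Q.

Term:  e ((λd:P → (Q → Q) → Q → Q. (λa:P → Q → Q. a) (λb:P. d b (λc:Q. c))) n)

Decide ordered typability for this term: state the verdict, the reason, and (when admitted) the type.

yes — e, n, d, a, b, c once each; derivable with no W/C/E; term : Q
variable uses: e=1, n=1, d (λ-bound)=1, a (λ-bound)=1, b (λ-bound)=1, c (λ-bound)=1
order of uses: e, a, d, b, c, n
typing: the term checks, with type Q
summary: ordered ✓; linear ✓; affine ✓; relevant ✓; unrestricted ✓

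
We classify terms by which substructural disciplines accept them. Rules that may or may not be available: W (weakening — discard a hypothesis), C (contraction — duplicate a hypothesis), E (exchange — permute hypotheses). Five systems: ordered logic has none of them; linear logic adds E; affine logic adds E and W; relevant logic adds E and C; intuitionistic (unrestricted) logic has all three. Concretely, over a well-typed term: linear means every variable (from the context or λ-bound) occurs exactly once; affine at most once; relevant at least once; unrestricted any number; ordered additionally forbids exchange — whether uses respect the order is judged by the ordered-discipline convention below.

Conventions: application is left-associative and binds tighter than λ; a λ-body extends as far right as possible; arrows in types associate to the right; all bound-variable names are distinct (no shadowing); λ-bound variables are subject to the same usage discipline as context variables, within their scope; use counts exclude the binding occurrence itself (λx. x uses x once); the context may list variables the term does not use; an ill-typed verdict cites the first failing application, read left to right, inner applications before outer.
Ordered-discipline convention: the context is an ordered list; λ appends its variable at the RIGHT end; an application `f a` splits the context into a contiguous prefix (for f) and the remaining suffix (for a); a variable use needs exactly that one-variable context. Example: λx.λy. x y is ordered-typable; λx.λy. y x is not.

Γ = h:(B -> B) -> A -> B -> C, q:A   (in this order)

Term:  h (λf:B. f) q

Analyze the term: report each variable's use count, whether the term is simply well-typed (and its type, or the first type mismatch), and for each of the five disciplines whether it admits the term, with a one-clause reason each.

counts: h=1; q=1; f [bound]=1
left-to-right use order: h, f, q
typing: ✓ — B -> C
ordered: ✓, h, q, f once each; derivable with no W/C/E
linear: ✓, h, q, f: one use apiece
affine: ✓, no duplicate uses among h, q, f
relevant: ✓, h, q, f: all used, weakening unneeded
unrestricted: ✓, well-typed at B -> C; no restrictions here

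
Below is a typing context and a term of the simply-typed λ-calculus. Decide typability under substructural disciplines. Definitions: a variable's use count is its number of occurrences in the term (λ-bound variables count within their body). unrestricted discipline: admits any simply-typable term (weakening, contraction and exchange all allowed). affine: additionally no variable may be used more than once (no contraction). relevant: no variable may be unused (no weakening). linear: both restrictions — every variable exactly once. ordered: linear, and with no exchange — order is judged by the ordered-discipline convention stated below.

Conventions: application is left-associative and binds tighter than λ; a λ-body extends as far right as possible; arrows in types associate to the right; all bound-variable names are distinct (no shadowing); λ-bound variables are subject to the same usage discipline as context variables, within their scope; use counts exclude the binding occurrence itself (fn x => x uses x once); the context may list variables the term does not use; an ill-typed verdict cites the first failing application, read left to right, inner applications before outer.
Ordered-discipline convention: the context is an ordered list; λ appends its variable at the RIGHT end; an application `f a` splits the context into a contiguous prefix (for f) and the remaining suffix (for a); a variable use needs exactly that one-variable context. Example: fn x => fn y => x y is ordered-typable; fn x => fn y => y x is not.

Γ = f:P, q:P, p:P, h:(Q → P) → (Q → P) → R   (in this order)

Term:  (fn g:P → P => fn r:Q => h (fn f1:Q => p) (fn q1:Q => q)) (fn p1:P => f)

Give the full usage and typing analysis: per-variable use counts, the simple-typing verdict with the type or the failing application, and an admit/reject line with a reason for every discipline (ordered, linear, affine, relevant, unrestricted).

variable uses: f=1, q=1, p=1, h=1, g (λ-bound)=0, r (λ-bound)=0, f1 (λ-bound)=0, q1 (λ-bound)=0, p1 (λ-bound)=0
left-to-right use order: h, p, q, f
typing: the term checks, with type Q → R
ordered ✗ (g, r, f1, q1, p1 left unused)
linear ✗ (g, r, f1, q1, p1 left unused)
affine ✓ (none of f, q, p, h, g, r, f1, q1, p1 used more than once)
relevant ✗ (g, r, f1, q1, p1 left unused)
unrestricted ✓ (typability at Q → R is all that's needed)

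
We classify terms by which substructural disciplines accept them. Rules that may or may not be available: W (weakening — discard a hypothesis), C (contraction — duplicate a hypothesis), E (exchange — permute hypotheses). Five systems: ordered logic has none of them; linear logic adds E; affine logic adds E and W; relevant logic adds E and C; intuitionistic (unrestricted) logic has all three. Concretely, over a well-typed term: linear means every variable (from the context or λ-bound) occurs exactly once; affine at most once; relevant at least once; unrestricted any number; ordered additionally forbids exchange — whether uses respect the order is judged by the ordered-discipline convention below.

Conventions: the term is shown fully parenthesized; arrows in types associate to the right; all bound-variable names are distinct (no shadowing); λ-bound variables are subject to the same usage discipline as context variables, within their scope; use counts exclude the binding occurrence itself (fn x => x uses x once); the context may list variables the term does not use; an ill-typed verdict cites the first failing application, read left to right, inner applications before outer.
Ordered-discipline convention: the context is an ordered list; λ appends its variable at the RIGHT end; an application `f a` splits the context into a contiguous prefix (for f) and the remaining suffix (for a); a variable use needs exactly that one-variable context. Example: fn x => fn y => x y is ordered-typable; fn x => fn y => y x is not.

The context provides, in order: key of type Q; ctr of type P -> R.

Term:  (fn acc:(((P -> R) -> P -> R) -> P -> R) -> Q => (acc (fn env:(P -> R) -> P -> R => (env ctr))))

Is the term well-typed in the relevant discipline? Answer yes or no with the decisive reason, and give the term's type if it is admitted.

no — needs weakening: key unused
use counts: key=0; ctr=1; acc (λ-bound)=1; env (λ-bound)=1
use order (left to right): acc, env, ctr
typing: well-typed — term : ((((P -> R) -> P -> R) -> P -> R) -> Q) -> Q
across the five disciplines: ordered ✗, linear ✗, affine ✓, relevant ✗, unrestricted ✓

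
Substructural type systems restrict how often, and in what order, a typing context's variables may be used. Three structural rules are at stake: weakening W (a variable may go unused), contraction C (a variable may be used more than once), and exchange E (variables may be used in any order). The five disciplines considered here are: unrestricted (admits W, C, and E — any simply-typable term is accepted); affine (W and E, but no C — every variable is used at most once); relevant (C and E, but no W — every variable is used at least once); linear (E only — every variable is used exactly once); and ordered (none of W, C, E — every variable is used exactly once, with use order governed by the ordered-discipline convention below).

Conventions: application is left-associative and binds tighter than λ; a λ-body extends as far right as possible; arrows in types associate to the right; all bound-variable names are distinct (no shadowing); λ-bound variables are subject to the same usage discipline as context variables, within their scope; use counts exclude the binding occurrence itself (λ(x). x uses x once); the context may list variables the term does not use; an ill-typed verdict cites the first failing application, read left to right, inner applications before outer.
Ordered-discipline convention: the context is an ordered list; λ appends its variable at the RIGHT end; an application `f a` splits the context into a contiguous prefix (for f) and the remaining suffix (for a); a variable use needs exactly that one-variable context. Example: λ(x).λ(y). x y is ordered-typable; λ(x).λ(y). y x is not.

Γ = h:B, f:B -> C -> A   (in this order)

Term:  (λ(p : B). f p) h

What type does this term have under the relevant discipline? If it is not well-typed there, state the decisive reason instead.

term : C -> A
use counts: h: 1; f: 1; p [bound]: 1
order of uses: f, p, h
typing: the term checks, with type C -> A
per-discipline verdicts: ordered ✗ | linear ✓ | affine ✓ | relevant ✓ | unrestricted ✓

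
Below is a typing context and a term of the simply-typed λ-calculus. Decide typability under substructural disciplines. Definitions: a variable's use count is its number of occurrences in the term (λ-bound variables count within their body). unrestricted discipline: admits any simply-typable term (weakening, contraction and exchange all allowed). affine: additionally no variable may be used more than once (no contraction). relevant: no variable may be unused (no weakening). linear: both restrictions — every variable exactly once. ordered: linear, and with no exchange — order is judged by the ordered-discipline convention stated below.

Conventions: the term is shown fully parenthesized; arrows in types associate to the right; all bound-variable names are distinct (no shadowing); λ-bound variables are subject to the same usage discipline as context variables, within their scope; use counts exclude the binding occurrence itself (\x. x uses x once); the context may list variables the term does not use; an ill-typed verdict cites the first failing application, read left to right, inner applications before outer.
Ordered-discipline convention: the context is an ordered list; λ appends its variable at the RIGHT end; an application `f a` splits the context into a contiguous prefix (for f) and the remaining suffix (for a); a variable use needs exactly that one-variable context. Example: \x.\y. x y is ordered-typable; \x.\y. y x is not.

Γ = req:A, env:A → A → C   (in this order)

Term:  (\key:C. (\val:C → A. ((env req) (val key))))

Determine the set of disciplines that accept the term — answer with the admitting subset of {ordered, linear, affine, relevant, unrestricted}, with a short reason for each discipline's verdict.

accepted by: linear, affine, relevant, unrestricted
counts: req=1; env=1; key (bound)=1; val (bound)=1
use order (left to right): env, req, val, key
typing: well-typed — term : C → (C → A) → C
ordered ✗ (no ordered split (uses run env, req, val, key))
linear ✓ (each of req, env, key, val used exactly once)
affine ✓ (at most one use each (req, env, key, val))
relevant ✓ (none of req, env, key, val goes unused)
unrestricted ✓ (type-checks (C → (C → A) → C) and nothing is barred)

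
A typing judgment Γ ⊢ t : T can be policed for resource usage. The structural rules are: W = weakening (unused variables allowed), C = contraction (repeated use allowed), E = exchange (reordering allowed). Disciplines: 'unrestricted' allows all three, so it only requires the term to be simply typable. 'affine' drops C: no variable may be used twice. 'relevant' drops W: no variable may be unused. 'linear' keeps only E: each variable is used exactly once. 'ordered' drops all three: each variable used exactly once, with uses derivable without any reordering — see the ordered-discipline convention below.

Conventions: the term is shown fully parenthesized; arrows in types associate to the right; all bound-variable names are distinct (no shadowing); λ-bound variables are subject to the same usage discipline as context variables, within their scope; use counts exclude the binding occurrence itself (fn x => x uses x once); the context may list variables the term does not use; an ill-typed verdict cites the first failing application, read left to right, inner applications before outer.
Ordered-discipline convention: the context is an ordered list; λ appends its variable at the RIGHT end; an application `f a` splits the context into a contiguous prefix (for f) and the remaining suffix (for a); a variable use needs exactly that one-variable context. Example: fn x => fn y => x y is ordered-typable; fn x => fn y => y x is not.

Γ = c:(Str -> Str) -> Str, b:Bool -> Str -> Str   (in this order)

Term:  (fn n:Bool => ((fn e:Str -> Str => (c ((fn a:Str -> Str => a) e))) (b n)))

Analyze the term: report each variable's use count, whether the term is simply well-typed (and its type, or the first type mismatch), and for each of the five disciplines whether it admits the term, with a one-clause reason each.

usage: c: 1; b: 1; n [bound]: 1; e [bound]: 1; a [bound]: 1
left-to-right use order: c, a, e, b, n
typing: the term checks, with type Bool -> Str
ordered: ✓ — single-use (c, b, n, e, a), ordered derivation ok
linear: ✓ — c, b, n, e, a: one use apiece
affine: ✓ — at most one use each (c, b, n, e, a)
relevant: ✓ — c, b, n, e, a: all used, weakening unneeded
unrestricted: ✓ — typability at Bool -> Str is all that's needed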